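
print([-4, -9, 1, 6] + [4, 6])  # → [-4, -9, 1, 6, 4, 6]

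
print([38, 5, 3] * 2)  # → [38, 5, 3, 38, 5, 3]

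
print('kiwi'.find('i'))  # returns 1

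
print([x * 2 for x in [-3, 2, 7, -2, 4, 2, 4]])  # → [-6, 4, 14, -4, 8, 4, 8]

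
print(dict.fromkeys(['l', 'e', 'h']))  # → {'l': None, 'e': None, 'h': None}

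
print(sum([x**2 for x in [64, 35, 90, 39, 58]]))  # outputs 18306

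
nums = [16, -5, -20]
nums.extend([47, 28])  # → [16, -5, -20, 47, 28]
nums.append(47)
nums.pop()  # 47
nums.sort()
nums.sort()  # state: [-20, -5, 16, 28, 47]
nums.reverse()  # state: [47, 28, 16, -5, -20]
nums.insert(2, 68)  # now [47, 28, 68, 16, -5, -20]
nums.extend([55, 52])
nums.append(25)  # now [47, 28, 68, 16, -5, -20, 55, 52, 25]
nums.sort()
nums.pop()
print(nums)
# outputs [-20, -5, 16, 25, 28, 47, 52, 55]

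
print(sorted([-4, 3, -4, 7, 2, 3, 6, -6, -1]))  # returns [-6, -4, -4, -1, 2, 3, 3, 6, 7]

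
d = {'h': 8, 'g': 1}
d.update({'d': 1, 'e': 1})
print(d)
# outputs {'h': 8, 'g': 1, 'd': 1, 'e': 1}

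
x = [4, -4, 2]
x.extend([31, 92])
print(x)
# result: [4, -4, 2, 31, 92]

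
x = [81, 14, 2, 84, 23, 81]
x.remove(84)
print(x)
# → [81, 14, 2, 23, 81]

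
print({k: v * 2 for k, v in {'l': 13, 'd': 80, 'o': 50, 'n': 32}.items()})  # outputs {'l': 26, 'd': 160, 'o': 100, 'n': 64}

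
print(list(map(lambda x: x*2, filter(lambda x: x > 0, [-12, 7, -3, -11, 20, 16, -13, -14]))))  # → [14, 40, 32]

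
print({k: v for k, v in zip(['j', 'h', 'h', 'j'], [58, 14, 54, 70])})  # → {'j': 70, 'h': 54}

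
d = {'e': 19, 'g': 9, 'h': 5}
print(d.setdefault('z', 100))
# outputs 100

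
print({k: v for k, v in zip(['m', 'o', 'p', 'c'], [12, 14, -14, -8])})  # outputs {'m': 12, 'o': 14, 'p': -14, 'c': -8}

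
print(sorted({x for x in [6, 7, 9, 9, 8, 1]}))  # [1, 6, 7, 8, 9]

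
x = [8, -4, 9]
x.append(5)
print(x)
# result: [8, -4, 9, 5]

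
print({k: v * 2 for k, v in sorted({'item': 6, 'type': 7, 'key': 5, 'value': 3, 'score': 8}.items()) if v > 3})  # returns {'item': 12, 'key': 10, 'score': 16, 'type': 14}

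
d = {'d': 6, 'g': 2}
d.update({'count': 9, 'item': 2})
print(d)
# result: {'d': 6, 'g': 2, 'count': 9, 'item': 2}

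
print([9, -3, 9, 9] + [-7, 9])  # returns [9, -3, 9, 9, -7, 9]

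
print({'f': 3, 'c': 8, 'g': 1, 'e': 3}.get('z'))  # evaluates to None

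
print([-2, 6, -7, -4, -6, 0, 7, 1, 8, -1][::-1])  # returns [-1, 8, 1, 7, 0, -6, -4, -7, 6, -2]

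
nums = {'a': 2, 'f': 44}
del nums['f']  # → {'a': 2}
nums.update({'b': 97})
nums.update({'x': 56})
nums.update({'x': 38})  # {'a': 2, 'b': 97, 'x': 38}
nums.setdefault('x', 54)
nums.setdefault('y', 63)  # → 63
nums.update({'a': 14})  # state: {'a': 14, 'b': 97, 'x': 38, 'y': 63}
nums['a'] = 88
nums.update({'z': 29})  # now {'a': 88, 'b': 97, 'x': 38, 'y': 63, 'z': 29}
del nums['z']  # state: {'a': 88, 'b': 97, 'x': 38, 'y': 63}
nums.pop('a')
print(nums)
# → {'b': 97, 'x': 38, 'y': 63}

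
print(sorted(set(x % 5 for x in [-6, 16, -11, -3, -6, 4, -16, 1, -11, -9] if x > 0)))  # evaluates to [1, 4]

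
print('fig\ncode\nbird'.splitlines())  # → ['fig', 'code', 'bird']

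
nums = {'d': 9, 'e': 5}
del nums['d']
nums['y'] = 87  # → {'e': 5, 'y': 87}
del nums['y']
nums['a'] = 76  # {'e': 5, 'a': 76}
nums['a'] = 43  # {'e': 5, 'a': 43}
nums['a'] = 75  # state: {'e': 5, 'a': 75}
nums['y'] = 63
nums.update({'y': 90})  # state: {'e': 5, 'a': 75, 'y': 90}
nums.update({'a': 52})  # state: {'e': 5, 'a': 52, 'y': 90}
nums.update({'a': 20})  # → {'e': 5, 'a': 20, 'y': 90}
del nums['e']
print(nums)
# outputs {'a': 20, 'y': 90}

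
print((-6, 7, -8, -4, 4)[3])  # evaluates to -4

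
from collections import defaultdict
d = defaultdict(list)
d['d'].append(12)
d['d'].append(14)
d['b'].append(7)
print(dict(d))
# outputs {'d': [12, 14], 'b': [7]}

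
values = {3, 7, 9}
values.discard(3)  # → {7, 9}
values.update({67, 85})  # {7, 9, 67, 85}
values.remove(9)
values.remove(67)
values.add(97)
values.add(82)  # {7, 82, 85, 97}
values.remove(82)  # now {7, 85, 97}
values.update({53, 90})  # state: {7, 53, 85, 90, 97}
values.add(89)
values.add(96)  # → {7, 53, 85, 89, 90, 96, 97}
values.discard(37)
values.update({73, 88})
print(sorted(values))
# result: [7, 53, 73, 85, 88, 89, 90, 96, 97]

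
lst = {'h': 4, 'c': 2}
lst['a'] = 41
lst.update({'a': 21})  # {'h': 4, 'c': 2, 'a': 21}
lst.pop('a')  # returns 21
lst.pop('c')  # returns 2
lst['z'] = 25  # {'h': 4, 'z': 25}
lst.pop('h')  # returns 4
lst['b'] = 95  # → {'z': 25, 'b': 95}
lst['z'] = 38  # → {'z': 38, 'b': 95}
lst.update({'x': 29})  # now {'z': 38, 'b': 95, 'x': 29}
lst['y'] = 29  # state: {'z': 38, 'b': 95, 'x': 29, 'y': 29}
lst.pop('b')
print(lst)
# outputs {'z': 38, 'x': 29, 'y': 29}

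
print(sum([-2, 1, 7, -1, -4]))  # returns 1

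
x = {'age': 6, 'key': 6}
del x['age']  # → {'key': 6}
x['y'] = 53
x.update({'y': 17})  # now {'key': 6, 'y': 17}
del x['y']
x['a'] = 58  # {'key': 6, 'a': 58}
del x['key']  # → {'a': 58}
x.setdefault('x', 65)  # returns 65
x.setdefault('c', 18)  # 18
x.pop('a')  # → 58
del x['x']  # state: {'c': 18}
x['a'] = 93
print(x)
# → {'c': 18, 'a': 93}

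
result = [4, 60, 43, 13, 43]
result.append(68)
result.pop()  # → 68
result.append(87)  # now [4, 60, 43, 13, 43, 87]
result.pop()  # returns 87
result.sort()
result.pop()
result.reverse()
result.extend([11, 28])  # [43, 43, 13, 4, 11, 28]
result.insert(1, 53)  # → [43, 53, 43, 13, 4, 11, 28]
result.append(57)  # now [43, 53, 43, 13, 4, 11, 28, 57]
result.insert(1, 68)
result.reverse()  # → [57, 28, 11, 4, 13, 43, 53, 68, 43]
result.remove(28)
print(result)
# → [57, 11, 4, 13, 43, 53, 68, 43]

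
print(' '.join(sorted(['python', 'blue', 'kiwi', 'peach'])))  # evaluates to blue kiwi peach python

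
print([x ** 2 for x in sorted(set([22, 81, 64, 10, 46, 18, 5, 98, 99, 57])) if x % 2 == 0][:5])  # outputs [100, 324, 484, 2116, 4096]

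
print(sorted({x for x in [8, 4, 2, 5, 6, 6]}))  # [2, 4, 5, 6, 8]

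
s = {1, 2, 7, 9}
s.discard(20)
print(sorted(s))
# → [1, 2, 7, 9]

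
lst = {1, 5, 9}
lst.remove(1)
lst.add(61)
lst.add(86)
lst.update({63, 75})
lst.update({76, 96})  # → {5, 9, 61, 63, 75, 76, 86, 96}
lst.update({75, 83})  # {5, 9, 61, 63, 75, 76, 83, 86, 96}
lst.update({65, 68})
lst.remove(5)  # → {9, 61, 63, 65, 68, 75, 76, 83, 86, 96}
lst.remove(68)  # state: {9, 61, 63, 65, 75, 76, 83, 86, 96}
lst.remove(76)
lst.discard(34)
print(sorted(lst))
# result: [9, 61, 63, 65, 75, 83, 86, 96]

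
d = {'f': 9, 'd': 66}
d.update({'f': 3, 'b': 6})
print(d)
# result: {'f': 3, 'd': 66, 'b': 6}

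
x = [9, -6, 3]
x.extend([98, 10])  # [9, -6, 3, 98, 10]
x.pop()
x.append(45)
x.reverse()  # [45, 98, 3, -6, 9]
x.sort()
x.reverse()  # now [98, 45, 9, 3, -6]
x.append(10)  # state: [98, 45, 9, 3, -6, 10]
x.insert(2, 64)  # [98, 45, 64, 9, 3, -6, 10]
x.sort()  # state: [-6, 3, 9, 10, 45, 64, 98]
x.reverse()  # [98, 64, 45, 10, 9, 3, -6]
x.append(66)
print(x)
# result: [98, 64, 45, 10, 9, 3, -6, 66]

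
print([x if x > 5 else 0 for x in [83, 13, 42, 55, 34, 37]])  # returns [83, 13, 42, 55, 34, 37]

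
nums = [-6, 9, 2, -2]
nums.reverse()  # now [-2, 2, 9, -6]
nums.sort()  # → [-6, -2, 2, 9]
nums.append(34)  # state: [-6, -2, 2, 9, 34]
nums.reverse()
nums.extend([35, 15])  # [34, 9, 2, -2, -6, 35, 15]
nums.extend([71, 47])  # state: [34, 9, 2, -2, -6, 35, 15, 71, 47]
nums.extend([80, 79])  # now [34, 9, 2, -2, -6, 35, 15, 71, 47, 80, 79]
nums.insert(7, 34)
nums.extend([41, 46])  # [34, 9, 2, -2, -6, 35, 15, 34, 71, 47, 80, 79, 41, 46]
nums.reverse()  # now [46, 41, 79, 80, 47, 71, 34, 15, 35, -6, -2, 2, 9, 34]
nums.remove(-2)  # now [46, 41, 79, 80, 47, 71, 34, 15, 35, -6, 2, 9, 34]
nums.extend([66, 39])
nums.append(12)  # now [46, 41, 79, 80, 47, 71, 34, 15, 35, -6, 2, 9, 34, 66, 39, 12]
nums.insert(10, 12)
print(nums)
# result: [46, 41, 79, 80, 47, 71, 34, 15, 35, -6, 12, 2, 9, 34, 66, 39, 12]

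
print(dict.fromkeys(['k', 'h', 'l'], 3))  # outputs {'k': 3, 'h': 3, 'l': 3}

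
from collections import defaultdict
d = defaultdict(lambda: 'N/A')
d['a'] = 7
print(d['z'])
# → N/A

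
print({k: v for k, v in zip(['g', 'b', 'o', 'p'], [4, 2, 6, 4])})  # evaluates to {'g': 4, 'b': 2, 'o': 6, 'p': 4}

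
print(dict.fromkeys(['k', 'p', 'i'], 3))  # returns {'k': 3, 'p': 3, 'i': 3}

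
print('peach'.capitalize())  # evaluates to Peach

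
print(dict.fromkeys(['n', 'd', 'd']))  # {'n': None, 'd': None}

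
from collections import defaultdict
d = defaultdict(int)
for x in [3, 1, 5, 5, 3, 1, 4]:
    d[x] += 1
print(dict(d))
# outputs {3: 2, 1: 2, 5: 2, 4: 1}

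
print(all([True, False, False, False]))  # False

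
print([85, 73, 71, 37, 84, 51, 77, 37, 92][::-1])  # [92, 37, 77, 51, 84, 37, 71, 73, 85]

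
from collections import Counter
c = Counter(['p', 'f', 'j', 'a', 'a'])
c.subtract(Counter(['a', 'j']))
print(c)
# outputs Counter({'p': 1, 'f': 1, 'a': 1, 'j': 0})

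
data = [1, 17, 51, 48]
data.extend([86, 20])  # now [1, 17, 51, 48, 86, 20]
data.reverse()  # [20, 86, 48, 51, 17, 1]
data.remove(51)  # [20, 86, 48, 17, 1]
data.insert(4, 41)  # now [20, 86, 48, 17, 41, 1]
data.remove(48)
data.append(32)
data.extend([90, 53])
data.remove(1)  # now [20, 86, 17, 41, 32, 90, 53]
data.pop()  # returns 53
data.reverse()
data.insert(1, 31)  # [90, 31, 32, 41, 17, 86, 20]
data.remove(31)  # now [90, 32, 41, 17, 86, 20]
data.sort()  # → [17, 20, 32, 41, 86, 90]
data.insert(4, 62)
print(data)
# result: [17, 20, 32, 41, 62, 86, 90]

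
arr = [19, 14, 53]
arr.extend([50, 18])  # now [19, 14, 53, 50, 18]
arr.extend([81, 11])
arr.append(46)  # [19, 14, 53, 50, 18, 81, 11, 46]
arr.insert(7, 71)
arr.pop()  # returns 46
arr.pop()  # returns 71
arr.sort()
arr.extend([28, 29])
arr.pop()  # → 29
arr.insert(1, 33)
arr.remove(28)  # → [11, 33, 14, 18, 19, 50, 53, 81]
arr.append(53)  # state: [11, 33, 14, 18, 19, 50, 53, 81, 53]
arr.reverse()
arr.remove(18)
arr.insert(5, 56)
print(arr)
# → [53, 81, 53, 50, 19, 56, 14, 33, 11]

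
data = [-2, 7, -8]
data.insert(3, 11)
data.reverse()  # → [11, -8, 7, -2]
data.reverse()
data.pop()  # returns 11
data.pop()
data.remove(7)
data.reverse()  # [-2]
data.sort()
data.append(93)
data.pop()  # 93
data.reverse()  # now [-2]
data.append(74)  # [-2, 74]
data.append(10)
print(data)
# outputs [-2, 74, 10]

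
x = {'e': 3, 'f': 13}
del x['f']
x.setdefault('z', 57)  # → 57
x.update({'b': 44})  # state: {'e': 3, 'z': 57, 'b': 44}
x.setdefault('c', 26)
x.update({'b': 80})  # {'e': 3, 'z': 57, 'b': 80, 'c': 26}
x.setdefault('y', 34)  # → 34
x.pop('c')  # 26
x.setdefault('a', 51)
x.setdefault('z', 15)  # 57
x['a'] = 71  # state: {'e': 3, 'z': 57, 'b': 80, 'y': 34, 'a': 71}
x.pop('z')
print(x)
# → {'e': 3, 'b': 80, 'y': 34, 'a': 71}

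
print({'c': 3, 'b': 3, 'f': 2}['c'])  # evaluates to 3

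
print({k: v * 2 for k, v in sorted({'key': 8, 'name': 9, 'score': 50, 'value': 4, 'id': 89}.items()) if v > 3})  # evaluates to {'id': 178, 'key': 16, 'name': 18, 'score': 100, 'value': 8}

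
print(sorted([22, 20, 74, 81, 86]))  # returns [20, 22, 74, 81, 86]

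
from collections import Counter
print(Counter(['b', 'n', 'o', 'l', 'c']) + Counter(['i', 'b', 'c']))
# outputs Counter({'b': 2, 'c': 2, 'n': 1, 'o': 1, 'l': 1, 'i': 1})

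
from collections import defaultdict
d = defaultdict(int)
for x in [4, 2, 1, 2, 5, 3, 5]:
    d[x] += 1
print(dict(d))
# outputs {4: 1, 2: 2, 1: 1, 5: 2, 3: 1}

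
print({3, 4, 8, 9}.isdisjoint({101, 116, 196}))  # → True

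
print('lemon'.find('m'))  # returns 2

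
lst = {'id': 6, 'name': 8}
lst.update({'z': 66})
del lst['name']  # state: {'id': 6, 'z': 66}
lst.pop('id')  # 6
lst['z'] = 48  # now {'z': 48}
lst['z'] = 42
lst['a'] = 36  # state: {'z': 42, 'a': 36}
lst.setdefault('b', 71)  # 71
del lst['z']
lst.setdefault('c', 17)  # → 17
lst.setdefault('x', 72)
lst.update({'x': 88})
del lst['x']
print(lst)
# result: {'a': 36, 'b': 71, 'c': 17}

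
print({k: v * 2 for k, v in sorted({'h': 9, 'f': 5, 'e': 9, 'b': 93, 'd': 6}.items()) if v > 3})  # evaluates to {'b': 186, 'd': 12, 'e': 18, 'f': 10, 'h': 18}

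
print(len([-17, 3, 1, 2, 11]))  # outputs 5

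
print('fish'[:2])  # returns fi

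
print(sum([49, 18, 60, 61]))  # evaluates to 188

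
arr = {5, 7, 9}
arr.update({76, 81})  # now {5, 7, 9, 76, 81}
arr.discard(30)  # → {5, 7, 9, 76, 81}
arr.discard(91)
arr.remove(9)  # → {5, 7, 76, 81}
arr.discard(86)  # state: {5, 7, 76, 81}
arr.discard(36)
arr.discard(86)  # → {5, 7, 76, 81}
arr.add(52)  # {5, 7, 52, 76, 81}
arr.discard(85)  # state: {5, 7, 52, 76, 81}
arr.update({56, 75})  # {5, 7, 52, 56, 75, 76, 81}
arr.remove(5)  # {7, 52, 56, 75, 76, 81}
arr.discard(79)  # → {7, 52, 56, 75, 76, 81}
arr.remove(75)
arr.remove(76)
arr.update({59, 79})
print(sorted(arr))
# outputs [7, 52, 56, 59, 79, 81]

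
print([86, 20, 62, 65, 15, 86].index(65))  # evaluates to 3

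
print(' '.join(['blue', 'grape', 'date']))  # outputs blue grape date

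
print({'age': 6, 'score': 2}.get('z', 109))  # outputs 109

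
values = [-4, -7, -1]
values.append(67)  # [-4, -7, -1, 67]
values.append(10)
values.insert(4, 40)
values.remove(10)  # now [-4, -7, -1, 67, 40]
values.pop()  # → 40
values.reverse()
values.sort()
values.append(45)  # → [-7, -4, -1, 67, 45]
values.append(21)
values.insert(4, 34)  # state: [-7, -4, -1, 67, 34, 45, 21]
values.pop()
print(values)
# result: [-7, -4, -1, 67, 34, 45]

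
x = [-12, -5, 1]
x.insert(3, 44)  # [-12, -5, 1, 44]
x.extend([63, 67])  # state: [-12, -5, 1, 44, 63, 67]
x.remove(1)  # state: [-12, -5, 44, 63, 67]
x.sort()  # [-12, -5, 44, 63, 67]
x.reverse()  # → [67, 63, 44, -5, -12]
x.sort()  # [-12, -5, 44, 63, 67]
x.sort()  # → [-12, -5, 44, 63, 67]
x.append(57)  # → [-12, -5, 44, 63, 67, 57]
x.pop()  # 57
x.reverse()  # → [67, 63, 44, -5, -12]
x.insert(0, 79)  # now [79, 67, 63, 44, -5, -12]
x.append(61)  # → [79, 67, 63, 44, -5, -12, 61]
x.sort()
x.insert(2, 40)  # [-12, -5, 40, 44, 61, 63, 67, 79]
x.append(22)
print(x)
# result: [-12, -5, 40, 44, 61, 63, 67, 79, 22]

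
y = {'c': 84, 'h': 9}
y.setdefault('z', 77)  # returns 77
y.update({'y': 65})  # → {'c': 84, 'h': 9, 'z': 77, 'y': 65}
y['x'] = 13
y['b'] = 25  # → {'c': 84, 'h': 9, 'z': 77, 'y': 65, 'x': 13, 'b': 25}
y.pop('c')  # 84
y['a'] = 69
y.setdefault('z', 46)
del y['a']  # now {'h': 9, 'z': 77, 'y': 65, 'x': 13, 'b': 25}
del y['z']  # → {'h': 9, 'y': 65, 'x': 13, 'b': 25}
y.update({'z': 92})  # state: {'h': 9, 'y': 65, 'x': 13, 'b': 25, 'z': 92}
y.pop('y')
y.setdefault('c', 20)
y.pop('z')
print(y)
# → {'h': 9, 'x': 13, 'b': 25, 'c': 20}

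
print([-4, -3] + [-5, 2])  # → [-4, -3, -5, 2]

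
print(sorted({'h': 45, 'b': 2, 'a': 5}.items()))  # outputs [('a', 5), ('b', 2), ('h', 45)]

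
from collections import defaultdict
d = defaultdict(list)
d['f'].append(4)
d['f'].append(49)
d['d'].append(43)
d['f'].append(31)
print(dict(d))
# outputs {'f': [4, 49, 31], 'd': [43]}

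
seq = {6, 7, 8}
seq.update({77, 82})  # {6, 7, 8, 77, 82}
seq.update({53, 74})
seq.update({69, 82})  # {6, 7, 8, 53, 69, 74, 77, 82}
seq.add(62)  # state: {6, 7, 8, 53, 62, 69, 74, 77, 82}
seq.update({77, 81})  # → {6, 7, 8, 53, 62, 69, 74, 77, 81, 82}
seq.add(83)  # {6, 7, 8, 53, 62, 69, 74, 77, 81, 82, 83}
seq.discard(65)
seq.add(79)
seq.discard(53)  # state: {6, 7, 8, 62, 69, 74, 77, 79, 81, 82, 83}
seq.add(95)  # {6, 7, 8, 62, 69, 74, 77, 79, 81, 82, 83, 95}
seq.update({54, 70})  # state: {6, 7, 8, 54, 62, 69, 70, 74, 77, 79, 81, 82, 83, 95}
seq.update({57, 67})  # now {6, 7, 8, 54, 57, 62, 67, 69, 70, 74, 77, 79, 81, 82, 83, 95}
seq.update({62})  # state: {6, 7, 8, 54, 57, 62, 67, 69, 70, 74, 77, 79, 81, 82, 83, 95}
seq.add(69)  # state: {6, 7, 8, 54, 57, 62, 67, 69, 70, 74, 77, 79, 81, 82, 83, 95}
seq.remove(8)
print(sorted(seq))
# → [6, 7, 54, 57, 62, 67, 69, 70, 74, 77, 79, 81, 82, 83, 95]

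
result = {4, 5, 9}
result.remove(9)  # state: {4, 5}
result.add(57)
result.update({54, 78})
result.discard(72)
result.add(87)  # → {4, 5, 54, 57, 78, 87}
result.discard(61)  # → {4, 5, 54, 57, 78, 87}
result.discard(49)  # {4, 5, 54, 57, 78, 87}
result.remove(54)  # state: {4, 5, 57, 78, 87}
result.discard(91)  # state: {4, 5, 57, 78, 87}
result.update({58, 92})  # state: {4, 5, 57, 58, 78, 87, 92}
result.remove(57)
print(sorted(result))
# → [4, 5, 58, 78, 87, 92]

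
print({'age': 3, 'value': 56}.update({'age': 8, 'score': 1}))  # None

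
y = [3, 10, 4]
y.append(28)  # [3, 10, 4, 28]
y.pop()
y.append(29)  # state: [3, 10, 4, 29]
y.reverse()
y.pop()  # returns 3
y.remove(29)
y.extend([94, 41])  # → [4, 10, 94, 41]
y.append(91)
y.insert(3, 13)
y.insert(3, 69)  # [4, 10, 94, 69, 13, 41, 91]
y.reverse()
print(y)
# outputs [91, 41, 13, 69, 94, 10, 4]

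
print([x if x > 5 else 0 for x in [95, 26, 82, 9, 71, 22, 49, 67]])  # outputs [95, 26, 82, 9, 71, 22, 49, 67]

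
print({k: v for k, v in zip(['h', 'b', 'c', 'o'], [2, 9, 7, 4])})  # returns {'h': 2, 'b': 9, 'c': 7, 'o': 4}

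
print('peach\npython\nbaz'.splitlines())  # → ['peach', 'python', 'baz']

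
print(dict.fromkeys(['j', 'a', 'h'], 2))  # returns {'j': 2, 'a': 2, 'h': 2}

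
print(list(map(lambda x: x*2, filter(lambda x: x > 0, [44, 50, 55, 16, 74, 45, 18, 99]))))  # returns [88, 100, 110, 32, 148, 90, 36, 198]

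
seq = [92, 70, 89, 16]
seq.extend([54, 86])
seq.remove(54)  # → [92, 70, 89, 16, 86]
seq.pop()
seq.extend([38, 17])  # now [92, 70, 89, 16, 38, 17]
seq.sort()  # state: [16, 17, 38, 70, 89, 92]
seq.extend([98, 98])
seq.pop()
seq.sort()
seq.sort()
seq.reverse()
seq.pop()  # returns 16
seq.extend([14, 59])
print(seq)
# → [98, 92, 89, 70, 38, 17, 14, 59]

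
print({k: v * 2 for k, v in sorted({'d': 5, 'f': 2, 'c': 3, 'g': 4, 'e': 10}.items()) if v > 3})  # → {'d': 10, 'e': 20, 'g': 8}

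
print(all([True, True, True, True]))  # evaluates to True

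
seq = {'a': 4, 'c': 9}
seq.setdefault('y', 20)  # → 20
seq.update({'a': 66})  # {'a': 66, 'c': 9, 'y': 20}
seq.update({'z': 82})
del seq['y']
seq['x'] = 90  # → {'a': 66, 'c': 9, 'z': 82, 'x': 90}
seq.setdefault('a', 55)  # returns 66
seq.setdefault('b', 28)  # 28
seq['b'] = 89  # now {'a': 66, 'c': 9, 'z': 82, 'x': 90, 'b': 89}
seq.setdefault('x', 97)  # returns 90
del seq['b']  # {'a': 66, 'c': 9, 'z': 82, 'x': 90}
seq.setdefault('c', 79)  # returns 9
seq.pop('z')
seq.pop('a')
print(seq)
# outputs {'c': 9, 'x': 90}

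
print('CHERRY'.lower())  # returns cherry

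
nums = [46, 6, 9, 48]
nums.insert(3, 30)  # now [46, 6, 9, 30, 48]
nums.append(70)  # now [46, 6, 9, 30, 48, 70]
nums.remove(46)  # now [6, 9, 30, 48, 70]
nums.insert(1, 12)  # [6, 12, 9, 30, 48, 70]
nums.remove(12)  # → [6, 9, 30, 48, 70]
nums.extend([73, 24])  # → [6, 9, 30, 48, 70, 73, 24]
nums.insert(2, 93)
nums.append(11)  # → [6, 9, 93, 30, 48, 70, 73, 24, 11]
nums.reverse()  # [11, 24, 73, 70, 48, 30, 93, 9, 6]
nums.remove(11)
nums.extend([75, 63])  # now [24, 73, 70, 48, 30, 93, 9, 6, 75, 63]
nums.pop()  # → 63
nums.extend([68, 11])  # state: [24, 73, 70, 48, 30, 93, 9, 6, 75, 68, 11]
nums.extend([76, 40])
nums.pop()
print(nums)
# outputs [24, 73, 70, 48, 30, 93, 9, 6, 75, 68, 11, 76]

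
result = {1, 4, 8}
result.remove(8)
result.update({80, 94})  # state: {1, 4, 80, 94}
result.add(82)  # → {1, 4, 80, 82, 94}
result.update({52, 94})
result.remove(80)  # {1, 4, 52, 82, 94}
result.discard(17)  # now {1, 4, 52, 82, 94}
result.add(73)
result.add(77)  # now {1, 4, 52, 73, 77, 82, 94}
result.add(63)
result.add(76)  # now {1, 4, 52, 63, 73, 76, 77, 82, 94}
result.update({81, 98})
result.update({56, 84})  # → {1, 4, 52, 56, 63, 73, 76, 77, 81, 82, 84, 94, 98}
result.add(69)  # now {1, 4, 52, 56, 63, 69, 73, 76, 77, 81, 82, 84, 94, 98}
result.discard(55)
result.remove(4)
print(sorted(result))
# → [1, 52, 56, 63, 69, 73, 76, 77, 81, 82, 84, 94, 98]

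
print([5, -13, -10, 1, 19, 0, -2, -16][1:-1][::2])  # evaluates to [-13, 1, 0]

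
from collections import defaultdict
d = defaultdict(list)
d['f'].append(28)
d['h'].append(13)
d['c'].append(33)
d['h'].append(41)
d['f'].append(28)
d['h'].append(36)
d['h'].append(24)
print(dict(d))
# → {'f': [28, 28], 'h': [13, 41, 36, 24], 'c': [33]}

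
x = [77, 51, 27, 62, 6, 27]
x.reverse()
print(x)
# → [27, 6, 62, 27, 51, 77]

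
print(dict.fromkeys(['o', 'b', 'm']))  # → {'o': None, 'b': None, 'm': None}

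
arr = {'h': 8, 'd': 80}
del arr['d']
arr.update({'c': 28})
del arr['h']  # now {'c': 28}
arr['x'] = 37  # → {'c': 28, 'x': 37}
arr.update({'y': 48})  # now {'c': 28, 'x': 37, 'y': 48}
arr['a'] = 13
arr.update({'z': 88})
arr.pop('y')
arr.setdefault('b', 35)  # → 35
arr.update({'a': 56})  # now {'c': 28, 'x': 37, 'a': 56, 'z': 88, 'b': 35}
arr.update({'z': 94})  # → {'c': 28, 'x': 37, 'a': 56, 'z': 94, 'b': 35}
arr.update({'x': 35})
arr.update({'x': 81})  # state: {'c': 28, 'x': 81, 'a': 56, 'z': 94, 'b': 35}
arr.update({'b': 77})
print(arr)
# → {'c': 28, 'x': 81, 'a': 56, 'z': 94, 'b': 77}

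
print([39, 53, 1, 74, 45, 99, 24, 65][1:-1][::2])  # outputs [53, 74, 99]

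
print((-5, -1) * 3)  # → (-5, -1, -5, -1, -5, -1)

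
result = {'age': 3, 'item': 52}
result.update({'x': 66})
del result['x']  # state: {'age': 3, 'item': 52}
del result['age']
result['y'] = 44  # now {'item': 52, 'y': 44}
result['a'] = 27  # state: {'item': 52, 'y': 44, 'a': 27}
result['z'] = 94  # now {'item': 52, 'y': 44, 'a': 27, 'z': 94}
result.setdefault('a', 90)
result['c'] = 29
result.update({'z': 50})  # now {'item': 52, 'y': 44, 'a': 27, 'z': 50, 'c': 29}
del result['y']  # {'item': 52, 'a': 27, 'z': 50, 'c': 29}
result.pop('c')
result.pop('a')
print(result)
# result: {'item': 52, 'z': 50}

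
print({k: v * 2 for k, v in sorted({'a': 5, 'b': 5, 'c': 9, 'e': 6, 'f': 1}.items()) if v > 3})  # {'a': 10, 'b': 10, 'c': 18, 'e': 12}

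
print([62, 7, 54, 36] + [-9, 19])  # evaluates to [62, 7, 54, 36, -9, 19]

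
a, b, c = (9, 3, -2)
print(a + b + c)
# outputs 10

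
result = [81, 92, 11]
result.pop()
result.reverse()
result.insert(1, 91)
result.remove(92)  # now [91, 81]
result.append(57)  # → [91, 81, 57]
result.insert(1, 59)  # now [91, 59, 81, 57]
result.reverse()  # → [57, 81, 59, 91]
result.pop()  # 91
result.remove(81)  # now [57, 59]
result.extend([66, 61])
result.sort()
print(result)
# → [57, 59, 61, 66]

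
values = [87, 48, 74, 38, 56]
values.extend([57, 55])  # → [87, 48, 74, 38, 56, 57, 55]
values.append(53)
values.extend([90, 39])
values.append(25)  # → [87, 48, 74, 38, 56, 57, 55, 53, 90, 39, 25]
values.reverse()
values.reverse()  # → [87, 48, 74, 38, 56, 57, 55, 53, 90, 39, 25]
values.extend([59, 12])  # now [87, 48, 74, 38, 56, 57, 55, 53, 90, 39, 25, 59, 12]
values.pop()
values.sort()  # [25, 38, 39, 48, 53, 55, 56, 57, 59, 74, 87, 90]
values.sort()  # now [25, 38, 39, 48, 53, 55, 56, 57, 59, 74, 87, 90]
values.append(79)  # [25, 38, 39, 48, 53, 55, 56, 57, 59, 74, 87, 90, 79]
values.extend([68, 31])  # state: [25, 38, 39, 48, 53, 55, 56, 57, 59, 74, 87, 90, 79, 68, 31]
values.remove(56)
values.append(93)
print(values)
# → [25, 38, 39, 48, 53, 55, 57, 59, 74, 87, 90, 79, 68, 31, 93]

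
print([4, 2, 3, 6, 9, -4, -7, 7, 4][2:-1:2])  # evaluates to [3, 9, -7]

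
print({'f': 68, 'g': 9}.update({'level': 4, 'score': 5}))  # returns None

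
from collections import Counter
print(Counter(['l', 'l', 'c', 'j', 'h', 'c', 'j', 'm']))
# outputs Counter({'l': 2, 'c': 2, 'j': 2, 'h': 1, 'm': 1})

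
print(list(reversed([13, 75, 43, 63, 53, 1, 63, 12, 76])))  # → [76, 12, 63, 1, 53, 63, 43, 75, 13]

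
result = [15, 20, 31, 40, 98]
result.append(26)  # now [15, 20, 31, 40, 98, 26]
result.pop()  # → 26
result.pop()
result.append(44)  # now [15, 20, 31, 40, 44]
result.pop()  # 44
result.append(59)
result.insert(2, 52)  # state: [15, 20, 52, 31, 40, 59]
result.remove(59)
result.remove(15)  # [20, 52, 31, 40]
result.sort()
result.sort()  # [20, 31, 40, 52]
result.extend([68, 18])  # [20, 31, 40, 52, 68, 18]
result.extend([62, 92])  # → [20, 31, 40, 52, 68, 18, 62, 92]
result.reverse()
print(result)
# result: [92, 62, 18, 68, 52, 40, 31, 20]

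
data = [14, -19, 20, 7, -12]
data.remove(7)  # [14, -19, 20, -12]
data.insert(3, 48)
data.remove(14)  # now [-19, 20, 48, -12]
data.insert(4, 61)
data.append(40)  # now [-19, 20, 48, -12, 61, 40]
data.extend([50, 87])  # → [-19, 20, 48, -12, 61, 40, 50, 87]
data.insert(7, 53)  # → [-19, 20, 48, -12, 61, 40, 50, 53, 87]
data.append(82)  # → [-19, 20, 48, -12, 61, 40, 50, 53, 87, 82]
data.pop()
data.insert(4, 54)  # [-19, 20, 48, -12, 54, 61, 40, 50, 53, 87]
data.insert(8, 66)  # [-19, 20, 48, -12, 54, 61, 40, 50, 66, 53, 87]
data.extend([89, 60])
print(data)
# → [-19, 20, 48, -12, 54, 61, 40, 50, 66, 53, 87, 89, 60]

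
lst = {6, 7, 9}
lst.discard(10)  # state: {6, 7, 9}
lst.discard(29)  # {6, 7, 9}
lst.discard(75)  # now {6, 7, 9}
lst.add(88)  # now {6, 7, 9, 88}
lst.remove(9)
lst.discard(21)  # {6, 7, 88}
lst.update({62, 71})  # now {6, 7, 62, 71, 88}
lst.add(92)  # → {6, 7, 62, 71, 88, 92}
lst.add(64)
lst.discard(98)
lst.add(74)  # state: {6, 7, 62, 64, 71, 74, 88, 92}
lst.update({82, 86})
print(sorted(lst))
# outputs [6, 7, 62, 64, 71, 74, 82, 86, 88, 92]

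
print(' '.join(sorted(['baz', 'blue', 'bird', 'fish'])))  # baz bird blue fish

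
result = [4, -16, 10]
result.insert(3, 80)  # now [4, -16, 10, 80]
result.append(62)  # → [4, -16, 10, 80, 62]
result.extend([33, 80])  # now [4, -16, 10, 80, 62, 33, 80]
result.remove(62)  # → [4, -16, 10, 80, 33, 80]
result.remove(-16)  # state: [4, 10, 80, 33, 80]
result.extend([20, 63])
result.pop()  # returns 63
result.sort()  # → [4, 10, 20, 33, 80, 80]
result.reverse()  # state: [80, 80, 33, 20, 10, 4]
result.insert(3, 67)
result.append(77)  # [80, 80, 33, 67, 20, 10, 4, 77]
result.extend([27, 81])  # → [80, 80, 33, 67, 20, 10, 4, 77, 27, 81]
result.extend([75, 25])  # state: [80, 80, 33, 67, 20, 10, 4, 77, 27, 81, 75, 25]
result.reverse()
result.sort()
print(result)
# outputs [4, 10, 20, 25, 27, 33, 67, 75, 77, 80, 80, 81]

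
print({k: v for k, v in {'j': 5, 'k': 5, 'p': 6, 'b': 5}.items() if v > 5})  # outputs {'p': 6}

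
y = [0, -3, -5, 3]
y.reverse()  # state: [3, -5, -3, 0]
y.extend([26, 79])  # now [3, -5, -3, 0, 26, 79]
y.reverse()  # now [79, 26, 0, -3, -5, 3]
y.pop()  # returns 3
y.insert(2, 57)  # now [79, 26, 57, 0, -3, -5]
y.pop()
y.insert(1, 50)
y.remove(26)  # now [79, 50, 57, 0, -3]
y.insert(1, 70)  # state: [79, 70, 50, 57, 0, -3]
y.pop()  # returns -3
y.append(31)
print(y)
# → [79, 70, 50, 57, 0, 31]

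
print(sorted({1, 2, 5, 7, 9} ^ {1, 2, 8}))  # [5, 7, 8, 9]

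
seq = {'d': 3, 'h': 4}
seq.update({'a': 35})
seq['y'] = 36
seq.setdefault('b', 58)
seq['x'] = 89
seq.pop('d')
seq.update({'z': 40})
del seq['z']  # {'h': 4, 'a': 35, 'y': 36, 'b': 58, 'x': 89}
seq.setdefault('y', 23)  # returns 36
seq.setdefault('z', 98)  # 98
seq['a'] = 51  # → {'h': 4, 'a': 51, 'y': 36, 'b': 58, 'x': 89, 'z': 98}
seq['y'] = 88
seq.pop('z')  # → 98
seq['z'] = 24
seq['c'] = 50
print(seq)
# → {'h': 4, 'a': 51, 'y': 88, 'b': 58, 'x': 89, 'z': 24, 'c': 50}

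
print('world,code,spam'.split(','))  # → ['world', 'code', 'spam']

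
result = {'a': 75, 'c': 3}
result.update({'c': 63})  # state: {'a': 75, 'c': 63}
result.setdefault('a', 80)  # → 75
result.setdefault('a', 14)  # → 75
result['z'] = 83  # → {'a': 75, 'c': 63, 'z': 83}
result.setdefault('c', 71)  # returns 63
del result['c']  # {'a': 75, 'z': 83}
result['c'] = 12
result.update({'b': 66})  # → {'a': 75, 'z': 83, 'c': 12, 'b': 66}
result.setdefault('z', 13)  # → 83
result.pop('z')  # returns 83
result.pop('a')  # 75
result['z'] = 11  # {'c': 12, 'b': 66, 'z': 11}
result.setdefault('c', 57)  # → 12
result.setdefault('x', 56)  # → 56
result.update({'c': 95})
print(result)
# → {'c': 95, 'b': 66, 'z': 11, 'x': 56}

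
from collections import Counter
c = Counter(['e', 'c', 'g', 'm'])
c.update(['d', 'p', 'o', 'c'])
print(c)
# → Counter({'c': 2, 'e': 1, 'g': 1, 'm': 1, 'd': 1, 'p': 1, 'o': 1})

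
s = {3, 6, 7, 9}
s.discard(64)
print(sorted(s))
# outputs [3, 6, 7, 9]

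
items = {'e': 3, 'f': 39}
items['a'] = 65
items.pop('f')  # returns 39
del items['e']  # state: {'a': 65}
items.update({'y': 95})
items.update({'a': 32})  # {'a': 32, 'y': 95}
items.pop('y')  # 95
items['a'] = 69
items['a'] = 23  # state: {'a': 23}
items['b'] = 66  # {'a': 23, 'b': 66}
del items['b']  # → {'a': 23}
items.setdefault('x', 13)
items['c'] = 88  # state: {'a': 23, 'x': 13, 'c': 88}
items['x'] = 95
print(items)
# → {'a': 23, 'x': 95, 'c': 88}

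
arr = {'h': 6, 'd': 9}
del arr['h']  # {'d': 9}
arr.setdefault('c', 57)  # 57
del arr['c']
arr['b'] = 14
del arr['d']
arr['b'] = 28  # {'b': 28}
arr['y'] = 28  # {'b': 28, 'y': 28}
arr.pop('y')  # 28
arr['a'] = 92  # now {'b': 28, 'a': 92}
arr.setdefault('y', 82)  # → 82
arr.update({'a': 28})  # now {'b': 28, 'a': 28, 'y': 82}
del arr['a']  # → {'b': 28, 'y': 82}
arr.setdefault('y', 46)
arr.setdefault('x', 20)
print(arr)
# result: {'b': 28, 'y': 82, 'x': 20}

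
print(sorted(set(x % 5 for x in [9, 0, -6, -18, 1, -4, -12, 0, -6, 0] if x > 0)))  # [1, 4]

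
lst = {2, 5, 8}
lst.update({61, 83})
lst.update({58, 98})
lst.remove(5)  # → {2, 8, 58, 61, 83, 98}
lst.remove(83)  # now {2, 8, 58, 61, 98}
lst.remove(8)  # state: {2, 58, 61, 98}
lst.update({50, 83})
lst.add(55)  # {2, 50, 55, 58, 61, 83, 98}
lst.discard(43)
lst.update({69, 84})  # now {2, 50, 55, 58, 61, 69, 83, 84, 98}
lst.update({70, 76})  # {2, 50, 55, 58, 61, 69, 70, 76, 83, 84, 98}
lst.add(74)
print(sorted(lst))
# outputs [2, 50, 55, 58, 61, 69, 70, 74, 76, 83, 84, 98]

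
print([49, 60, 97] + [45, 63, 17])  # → [49, 60, 97, 45, 63, 17]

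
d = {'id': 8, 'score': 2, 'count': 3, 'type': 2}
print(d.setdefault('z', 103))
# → 103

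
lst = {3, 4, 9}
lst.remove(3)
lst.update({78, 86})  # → {4, 9, 78, 86}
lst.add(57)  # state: {4, 9, 57, 78, 86}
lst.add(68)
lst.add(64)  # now {4, 9, 57, 64, 68, 78, 86}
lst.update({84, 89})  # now {4, 9, 57, 64, 68, 78, 84, 86, 89}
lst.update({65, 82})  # {4, 9, 57, 64, 65, 68, 78, 82, 84, 86, 89}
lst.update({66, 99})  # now {4, 9, 57, 64, 65, 66, 68, 78, 82, 84, 86, 89, 99}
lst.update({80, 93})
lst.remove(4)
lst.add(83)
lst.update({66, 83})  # {9, 57, 64, 65, 66, 68, 78, 80, 82, 83, 84, 86, 89, 93, 99}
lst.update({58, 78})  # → {9, 57, 58, 64, 65, 66, 68, 78, 80, 82, 83, 84, 86, 89, 93, 99}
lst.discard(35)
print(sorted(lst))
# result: [9, 57, 58, 64, 65, 66, 68, 78, 80, 82, 83, 84, 86, 89, 93, 99]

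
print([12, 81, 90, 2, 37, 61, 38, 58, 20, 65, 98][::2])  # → [12, 90, 37, 38, 20, 98]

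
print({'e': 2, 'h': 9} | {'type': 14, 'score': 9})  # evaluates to {'e': 2, 'h': 9, 'type': 14, 'score': 9}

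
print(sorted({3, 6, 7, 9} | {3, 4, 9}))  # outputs [3, 4, 6, 7, 9]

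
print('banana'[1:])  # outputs anana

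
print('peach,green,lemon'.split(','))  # ['peach', 'green', 'lemon']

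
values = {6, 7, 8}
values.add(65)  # {6, 7, 8, 65}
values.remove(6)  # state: {7, 8, 65}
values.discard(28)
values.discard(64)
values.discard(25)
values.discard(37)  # {7, 8, 65}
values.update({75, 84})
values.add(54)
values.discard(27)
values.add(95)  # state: {7, 8, 54, 65, 75, 84, 95}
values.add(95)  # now {7, 8, 54, 65, 75, 84, 95}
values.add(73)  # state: {7, 8, 54, 65, 73, 75, 84, 95}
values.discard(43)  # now {7, 8, 54, 65, 73, 75, 84, 95}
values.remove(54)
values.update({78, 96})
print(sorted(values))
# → [7, 8, 65, 73, 75, 78, 84, 95, 96]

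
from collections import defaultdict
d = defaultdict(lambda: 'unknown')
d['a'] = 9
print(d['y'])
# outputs unknown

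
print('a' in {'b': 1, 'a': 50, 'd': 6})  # True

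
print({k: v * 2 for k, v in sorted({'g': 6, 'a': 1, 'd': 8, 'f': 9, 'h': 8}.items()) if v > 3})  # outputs {'d': 16, 'f': 18, 'g': 12, 'h': 16}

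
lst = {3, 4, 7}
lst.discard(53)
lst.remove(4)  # {3, 7}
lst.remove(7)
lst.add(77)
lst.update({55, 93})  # {3, 55, 77, 93}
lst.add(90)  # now {3, 55, 77, 90, 93}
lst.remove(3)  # {55, 77, 90, 93}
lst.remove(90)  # {55, 77, 93}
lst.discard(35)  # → {55, 77, 93}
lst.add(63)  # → {55, 63, 77, 93}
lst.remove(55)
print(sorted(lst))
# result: [63, 77, 93]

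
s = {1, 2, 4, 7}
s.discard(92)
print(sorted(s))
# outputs [1, 2, 4, 7]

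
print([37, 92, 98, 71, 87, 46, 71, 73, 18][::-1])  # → [18, 73, 71, 46, 87, 71, 98, 92, 37]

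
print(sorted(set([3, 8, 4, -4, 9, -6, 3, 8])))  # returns [-6, -4, 3, 4, 8, 9]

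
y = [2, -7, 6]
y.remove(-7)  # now [2, 6]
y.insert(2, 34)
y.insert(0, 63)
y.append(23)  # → [63, 2, 6, 34, 23]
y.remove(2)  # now [63, 6, 34, 23]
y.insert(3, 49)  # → [63, 6, 34, 49, 23]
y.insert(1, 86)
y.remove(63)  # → [86, 6, 34, 49, 23]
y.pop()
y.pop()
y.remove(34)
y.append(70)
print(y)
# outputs [86, 6, 70]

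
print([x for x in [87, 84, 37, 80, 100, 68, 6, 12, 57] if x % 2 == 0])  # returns [84, 80, 100, 68, 6, 12]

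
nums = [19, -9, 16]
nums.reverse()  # [16, -9, 19]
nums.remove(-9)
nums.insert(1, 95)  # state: [16, 95, 19]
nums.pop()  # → 19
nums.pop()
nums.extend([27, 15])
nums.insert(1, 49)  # [16, 49, 27, 15]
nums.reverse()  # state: [15, 27, 49, 16]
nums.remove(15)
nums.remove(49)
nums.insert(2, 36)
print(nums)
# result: [27, 16, 36]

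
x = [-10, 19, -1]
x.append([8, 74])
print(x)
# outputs [-10, 19, -1, [8, 74]]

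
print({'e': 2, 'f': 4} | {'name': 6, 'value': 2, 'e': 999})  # {'e': 999, 'f': 4, 'name': 6, 'value': 2}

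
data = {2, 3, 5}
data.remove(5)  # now {2, 3}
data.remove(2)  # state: {3}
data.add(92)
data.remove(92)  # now {3}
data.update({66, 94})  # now {3, 66, 94}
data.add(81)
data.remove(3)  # {66, 81, 94}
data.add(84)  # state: {66, 81, 84, 94}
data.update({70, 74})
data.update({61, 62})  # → {61, 62, 66, 70, 74, 81, 84, 94}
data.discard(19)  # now {61, 62, 66, 70, 74, 81, 84, 94}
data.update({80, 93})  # {61, 62, 66, 70, 74, 80, 81, 84, 93, 94}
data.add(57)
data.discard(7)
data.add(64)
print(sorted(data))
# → [57, 61, 62, 64, 66, 70, 74, 80, 81, 84, 93, 94]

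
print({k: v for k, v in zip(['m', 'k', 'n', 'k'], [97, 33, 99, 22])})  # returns {'m': 97, 'k': 22, 'n': 99}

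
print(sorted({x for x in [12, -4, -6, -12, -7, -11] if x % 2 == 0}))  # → [-12, -6, -4, 12]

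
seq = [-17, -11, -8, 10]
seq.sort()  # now [-17, -11, -8, 10]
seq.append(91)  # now [-17, -11, -8, 10, 91]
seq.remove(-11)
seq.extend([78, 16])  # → [-17, -8, 10, 91, 78, 16]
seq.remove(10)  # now [-17, -8, 91, 78, 16]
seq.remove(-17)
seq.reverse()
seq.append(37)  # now [16, 78, 91, -8, 37]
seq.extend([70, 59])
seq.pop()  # 59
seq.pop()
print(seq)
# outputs [16, 78, 91, -8, 37]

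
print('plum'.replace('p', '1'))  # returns 1lum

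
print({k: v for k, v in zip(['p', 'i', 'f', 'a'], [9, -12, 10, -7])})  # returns {'p': 9, 'i': -12, 'f': 10, 'a': -7}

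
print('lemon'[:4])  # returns lemo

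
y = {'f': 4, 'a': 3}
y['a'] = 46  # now {'f': 4, 'a': 46}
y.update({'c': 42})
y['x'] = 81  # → {'f': 4, 'a': 46, 'c': 42, 'x': 81}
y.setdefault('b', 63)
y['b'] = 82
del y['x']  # {'f': 4, 'a': 46, 'c': 42, 'b': 82}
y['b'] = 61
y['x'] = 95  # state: {'f': 4, 'a': 46, 'c': 42, 'b': 61, 'x': 95}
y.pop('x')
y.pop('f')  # 4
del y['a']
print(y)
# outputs {'c': 42, 'b': 61}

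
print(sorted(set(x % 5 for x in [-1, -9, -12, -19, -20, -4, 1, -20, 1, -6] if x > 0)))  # [1]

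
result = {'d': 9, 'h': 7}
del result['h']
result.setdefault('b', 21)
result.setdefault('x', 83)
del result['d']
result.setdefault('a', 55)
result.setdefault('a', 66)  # 55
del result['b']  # {'x': 83, 'a': 55}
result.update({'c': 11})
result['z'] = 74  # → {'x': 83, 'a': 55, 'c': 11, 'z': 74}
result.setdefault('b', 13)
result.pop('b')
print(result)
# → {'x': 83, 'a': 55, 'c': 11, 'z': 74}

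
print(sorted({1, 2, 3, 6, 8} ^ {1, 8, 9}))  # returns [2, 3, 6, 9]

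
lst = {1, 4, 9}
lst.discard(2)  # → {1, 4, 9}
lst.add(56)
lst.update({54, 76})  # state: {1, 4, 9, 54, 56, 76}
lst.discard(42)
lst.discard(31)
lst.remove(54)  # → {1, 4, 9, 56, 76}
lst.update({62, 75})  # {1, 4, 9, 56, 62, 75, 76}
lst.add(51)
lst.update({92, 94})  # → {1, 4, 9, 51, 56, 62, 75, 76, 92, 94}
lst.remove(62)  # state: {1, 4, 9, 51, 56, 75, 76, 92, 94}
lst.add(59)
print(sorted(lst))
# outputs [1, 4, 9, 51, 56, 59, 75, 76, 92, 94]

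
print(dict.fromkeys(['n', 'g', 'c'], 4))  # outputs {'n': 4, 'g': 4, 'c': 4}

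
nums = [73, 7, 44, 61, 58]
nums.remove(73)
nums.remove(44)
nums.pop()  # 58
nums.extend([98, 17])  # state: [7, 61, 98, 17]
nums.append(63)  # [7, 61, 98, 17, 63]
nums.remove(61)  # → [7, 98, 17, 63]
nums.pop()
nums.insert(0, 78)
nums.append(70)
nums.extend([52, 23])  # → [78, 7, 98, 17, 70, 52, 23]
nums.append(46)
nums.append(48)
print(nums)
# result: [78, 7, 98, 17, 70, 52, 23, 46, 48]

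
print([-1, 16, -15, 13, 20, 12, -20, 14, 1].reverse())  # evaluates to None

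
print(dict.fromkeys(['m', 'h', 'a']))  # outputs {'m': None, 'h': None, 'a': None}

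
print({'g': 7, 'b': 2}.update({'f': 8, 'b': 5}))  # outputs None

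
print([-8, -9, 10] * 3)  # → [-8, -9, 10, -8, -9, 10, -8, -9, 10]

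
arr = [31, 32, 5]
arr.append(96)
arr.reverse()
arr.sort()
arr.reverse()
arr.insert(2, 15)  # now [96, 32, 15, 31, 5]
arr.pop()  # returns 5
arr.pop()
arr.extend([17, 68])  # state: [96, 32, 15, 17, 68]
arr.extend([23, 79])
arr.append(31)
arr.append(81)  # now [96, 32, 15, 17, 68, 23, 79, 31, 81]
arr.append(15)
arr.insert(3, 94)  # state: [96, 32, 15, 94, 17, 68, 23, 79, 31, 81, 15]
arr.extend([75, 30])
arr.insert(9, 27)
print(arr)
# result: [96, 32, 15, 94, 17, 68, 23, 79, 31, 27, 81, 15, 75, 30]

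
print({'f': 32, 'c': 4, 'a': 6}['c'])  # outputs 4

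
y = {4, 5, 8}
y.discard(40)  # {4, 5, 8}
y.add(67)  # {4, 5, 8, 67}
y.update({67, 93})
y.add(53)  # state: {4, 5, 8, 53, 67, 93}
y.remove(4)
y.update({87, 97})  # {5, 8, 53, 67, 87, 93, 97}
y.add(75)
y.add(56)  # {5, 8, 53, 56, 67, 75, 87, 93, 97}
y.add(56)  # {5, 8, 53, 56, 67, 75, 87, 93, 97}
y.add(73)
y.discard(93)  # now {5, 8, 53, 56, 67, 73, 75, 87, 97}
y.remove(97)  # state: {5, 8, 53, 56, 67, 73, 75, 87}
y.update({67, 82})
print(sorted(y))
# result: [5, 8, 53, 56, 67, 73, 75, 82, 87]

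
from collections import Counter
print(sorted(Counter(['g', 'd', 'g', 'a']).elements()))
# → ['a', 'd', 'g', 'g']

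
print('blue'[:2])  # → bl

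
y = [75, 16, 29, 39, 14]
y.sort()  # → [14, 16, 29, 39, 75]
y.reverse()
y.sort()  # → [14, 16, 29, 39, 75]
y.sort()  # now [14, 16, 29, 39, 75]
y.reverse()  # [75, 39, 29, 16, 14]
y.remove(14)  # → [75, 39, 29, 16]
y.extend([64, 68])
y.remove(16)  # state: [75, 39, 29, 64, 68]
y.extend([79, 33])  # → [75, 39, 29, 64, 68, 79, 33]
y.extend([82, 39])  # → [75, 39, 29, 64, 68, 79, 33, 82, 39]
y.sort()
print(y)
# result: [29, 33, 39, 39, 64, 68, 75, 79, 82]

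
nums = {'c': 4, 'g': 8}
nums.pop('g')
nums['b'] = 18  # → {'c': 4, 'b': 18}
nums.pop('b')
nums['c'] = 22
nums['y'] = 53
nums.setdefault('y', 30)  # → 53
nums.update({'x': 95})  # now {'c': 22, 'y': 53, 'x': 95}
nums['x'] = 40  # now {'c': 22, 'y': 53, 'x': 40}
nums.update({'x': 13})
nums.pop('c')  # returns 22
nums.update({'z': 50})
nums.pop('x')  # 13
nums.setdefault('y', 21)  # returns 53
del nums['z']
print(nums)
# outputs {'y': 53}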